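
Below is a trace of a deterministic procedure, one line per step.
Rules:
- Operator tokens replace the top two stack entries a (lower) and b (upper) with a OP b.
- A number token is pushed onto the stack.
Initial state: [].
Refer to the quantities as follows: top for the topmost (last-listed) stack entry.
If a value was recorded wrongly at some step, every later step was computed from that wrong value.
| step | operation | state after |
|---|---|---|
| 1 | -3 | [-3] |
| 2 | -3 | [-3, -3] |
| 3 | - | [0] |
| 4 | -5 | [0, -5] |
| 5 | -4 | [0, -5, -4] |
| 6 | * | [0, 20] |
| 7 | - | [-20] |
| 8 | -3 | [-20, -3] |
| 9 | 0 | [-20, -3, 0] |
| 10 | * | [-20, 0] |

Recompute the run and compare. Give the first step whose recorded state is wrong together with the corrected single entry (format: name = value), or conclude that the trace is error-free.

step 1: push -3: top = -3 -> in agreement
step 2: push -3: top = -3 -> in agreement
step 3: -3 - -3 = 0 -> exactly as logged
step 4: push -5: top = -5 -> checks out
step 5: push -4: top = -4 -> confirmed correct
step 6: -5 * -4 = 20 -> consistent with the trace
step 7: 0 - 20 = -20 -> no discrepancy
step 8: push -3: top = -3 -> same as recorded
step 9: push 0: top = 0 -> in agreement
step 10: -3 * 0 = 0 -> consistent with the trace
The recomputation confirms every line.

no error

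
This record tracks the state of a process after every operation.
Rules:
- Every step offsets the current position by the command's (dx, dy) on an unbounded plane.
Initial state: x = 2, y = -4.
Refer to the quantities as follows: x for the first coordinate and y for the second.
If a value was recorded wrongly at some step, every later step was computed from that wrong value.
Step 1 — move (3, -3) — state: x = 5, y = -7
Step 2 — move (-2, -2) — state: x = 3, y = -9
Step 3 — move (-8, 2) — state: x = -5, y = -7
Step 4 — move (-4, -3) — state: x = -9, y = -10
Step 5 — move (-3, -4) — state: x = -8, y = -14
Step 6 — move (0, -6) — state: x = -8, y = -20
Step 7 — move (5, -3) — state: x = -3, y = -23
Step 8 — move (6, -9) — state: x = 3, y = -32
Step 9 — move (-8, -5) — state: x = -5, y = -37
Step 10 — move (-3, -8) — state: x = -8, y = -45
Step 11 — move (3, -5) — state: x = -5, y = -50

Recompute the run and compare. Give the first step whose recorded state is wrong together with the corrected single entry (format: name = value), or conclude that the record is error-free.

step 5, x = -12

Step 1: x = 2 + (3) = 5, y = -4 + (-3) = -7 — confirmed correct.
Step 2: x = 5 + (-2) = 3, y = -7 + (-2) = -9 — checks out.
Step 3: x = 3 + (-8) = -5, y = -9 + (2) = -7 — in agreement.
Step 4: x = -5 + (-4) = -9, y = -7 + (-3) = -10 — consistent with the record.
Step 5: x = -9 + (-3) = -12, y = -10 + (-4) = -14 — the record has a different value.
First incorrect step: 5; the correct value is x = -12.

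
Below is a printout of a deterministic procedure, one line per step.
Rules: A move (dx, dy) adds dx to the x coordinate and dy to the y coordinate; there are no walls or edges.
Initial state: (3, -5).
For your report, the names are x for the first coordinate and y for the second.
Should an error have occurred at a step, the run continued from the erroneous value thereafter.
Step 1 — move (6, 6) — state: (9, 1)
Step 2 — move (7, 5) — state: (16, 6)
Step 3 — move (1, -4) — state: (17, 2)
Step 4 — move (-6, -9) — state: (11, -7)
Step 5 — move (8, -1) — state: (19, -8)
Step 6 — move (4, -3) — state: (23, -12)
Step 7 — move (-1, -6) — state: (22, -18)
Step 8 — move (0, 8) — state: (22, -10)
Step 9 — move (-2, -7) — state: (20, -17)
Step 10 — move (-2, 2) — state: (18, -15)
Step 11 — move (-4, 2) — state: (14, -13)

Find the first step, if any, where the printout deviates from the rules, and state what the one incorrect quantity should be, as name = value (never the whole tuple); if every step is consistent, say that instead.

step 6, y = -11

Step 1: x = 3 + (6) = 9, y = -5 + (6) = 1 — matches.
Step 2: x = 9 + (7) = 16, y = 1 + (5) = 6 — confirmed correct.
Step 3: x = 16 + (1) = 17, y = 6 + (-4) = 2 — agrees with the printout.
Step 4: x = 17 + (-6) = 11, y = 2 + (-9) = -7 — in agreement.
Step 5: x = 11 + (8) = 19, y = -7 + (-1) = -8 — matches.
Step 6: x = 19 + (4) = 23, y = -8 + (-3) = -11 — first mismatch against the printout.
The audit stops at step 6: the recorded entry is wrong and should be y = -11.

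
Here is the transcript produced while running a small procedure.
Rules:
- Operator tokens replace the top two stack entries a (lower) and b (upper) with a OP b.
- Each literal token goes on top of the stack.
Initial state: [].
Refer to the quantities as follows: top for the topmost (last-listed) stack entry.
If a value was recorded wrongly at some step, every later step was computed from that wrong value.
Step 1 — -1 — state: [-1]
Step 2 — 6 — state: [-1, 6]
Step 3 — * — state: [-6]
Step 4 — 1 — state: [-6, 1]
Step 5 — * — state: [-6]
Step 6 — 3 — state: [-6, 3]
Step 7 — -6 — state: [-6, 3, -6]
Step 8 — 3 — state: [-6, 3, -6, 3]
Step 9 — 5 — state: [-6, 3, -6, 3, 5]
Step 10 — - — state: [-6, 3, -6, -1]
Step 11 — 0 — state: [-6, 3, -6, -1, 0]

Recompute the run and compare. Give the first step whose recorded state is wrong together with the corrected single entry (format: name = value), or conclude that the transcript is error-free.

step 1: push -1: top = -1 -> same as recorded
step 2: push 6: top = 6 -> same as recorded
step 3: -1 * 6 = -6 -> same as recorded
step 4: push 1: top = 1 -> agrees with the transcript
step 5: -6 * 1 = -6 -> verified
step 6: push 3: top = 3 -> in agreement
step 7: push -6: top = -6 -> verified
step 8: push 3: top = 3 -> exactly as logged
step 9: push 5: top = 5 -> exactly as logged
step 10: 3 - 5 = -2 -> not what was recorded
That makes step 10 the first incorrect line — top = -2 is what it should show.

step 10, top = -2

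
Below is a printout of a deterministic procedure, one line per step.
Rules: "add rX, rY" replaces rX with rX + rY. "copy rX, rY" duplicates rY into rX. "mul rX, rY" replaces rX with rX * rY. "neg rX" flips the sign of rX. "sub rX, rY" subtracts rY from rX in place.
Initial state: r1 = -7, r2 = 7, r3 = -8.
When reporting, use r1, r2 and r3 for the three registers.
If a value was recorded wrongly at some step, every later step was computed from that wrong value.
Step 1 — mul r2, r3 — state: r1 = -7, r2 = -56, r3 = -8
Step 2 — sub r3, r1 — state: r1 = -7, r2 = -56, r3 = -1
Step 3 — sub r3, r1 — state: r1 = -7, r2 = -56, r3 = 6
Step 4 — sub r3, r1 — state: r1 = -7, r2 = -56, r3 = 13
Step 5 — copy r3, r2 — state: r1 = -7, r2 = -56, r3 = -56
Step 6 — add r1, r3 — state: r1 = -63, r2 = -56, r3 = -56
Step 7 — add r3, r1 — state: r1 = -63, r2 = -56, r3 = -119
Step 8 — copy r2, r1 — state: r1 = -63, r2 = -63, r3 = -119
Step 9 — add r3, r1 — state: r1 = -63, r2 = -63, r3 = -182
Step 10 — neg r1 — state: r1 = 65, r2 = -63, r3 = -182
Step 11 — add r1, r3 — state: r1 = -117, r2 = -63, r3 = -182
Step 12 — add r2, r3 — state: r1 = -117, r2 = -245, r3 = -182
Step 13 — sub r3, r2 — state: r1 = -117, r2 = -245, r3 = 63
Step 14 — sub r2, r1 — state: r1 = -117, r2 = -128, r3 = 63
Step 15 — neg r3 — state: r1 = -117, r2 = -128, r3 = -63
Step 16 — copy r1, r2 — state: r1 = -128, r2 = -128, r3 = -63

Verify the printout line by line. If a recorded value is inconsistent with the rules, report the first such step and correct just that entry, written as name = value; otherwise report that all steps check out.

Step 1: r2 = 7 * -8 = -56 — same as recorded.
Step 2: r3 = -8 - -7 = -1 — consistent with the printout.
Step 3: r3 = -1 - -7 = 6 — same as recorded.
Step 4: r3 = 6 - -7 = 13 — exactly as logged.
Step 5: r3 = -56 — in agreement.
Step 6: r1 = -7 + -56 = -63 — confirmed correct.
Step 7: r3 = -56 + -63 = -119 — matches.
Step 8: r2 = -63 — no discrepancy.
Step 9: r3 = -119 + -63 = -182 — same as recorded.
Step 10: r1 = -(-63) = 63 — the recorded entry deviates here.
The audit stops at step 10: the recorded entry is wrong and should be r1 = 63.

step 10, r1 = 63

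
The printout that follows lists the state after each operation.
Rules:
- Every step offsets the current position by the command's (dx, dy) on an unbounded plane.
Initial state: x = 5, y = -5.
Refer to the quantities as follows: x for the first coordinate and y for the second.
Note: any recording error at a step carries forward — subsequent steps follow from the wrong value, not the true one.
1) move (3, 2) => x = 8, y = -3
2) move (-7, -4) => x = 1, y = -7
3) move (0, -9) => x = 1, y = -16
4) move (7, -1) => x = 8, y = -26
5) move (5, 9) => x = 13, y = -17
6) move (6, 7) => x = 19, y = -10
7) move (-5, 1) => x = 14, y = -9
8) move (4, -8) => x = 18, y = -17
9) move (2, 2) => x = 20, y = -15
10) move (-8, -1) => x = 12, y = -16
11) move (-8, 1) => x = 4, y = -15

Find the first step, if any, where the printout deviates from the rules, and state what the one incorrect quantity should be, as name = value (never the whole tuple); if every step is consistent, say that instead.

step 4, y = -17

Step 1: x = 5 + (3) = 8, y = -5 + (2) = -3 — consistent with the printout.
Step 2: x = 8 + (-7) = 1, y = -3 + (-4) = -7 — no discrepancy.
Step 3: x = 1 + (0) = 1, y = -7 + (-9) = -16 — no discrepancy.
Step 4: x = 1 + (7) = 8, y = -16 + (-1) = -17 — this is not what the printout shows.
So the first discrepancy is step 4, where the right value is y = -17.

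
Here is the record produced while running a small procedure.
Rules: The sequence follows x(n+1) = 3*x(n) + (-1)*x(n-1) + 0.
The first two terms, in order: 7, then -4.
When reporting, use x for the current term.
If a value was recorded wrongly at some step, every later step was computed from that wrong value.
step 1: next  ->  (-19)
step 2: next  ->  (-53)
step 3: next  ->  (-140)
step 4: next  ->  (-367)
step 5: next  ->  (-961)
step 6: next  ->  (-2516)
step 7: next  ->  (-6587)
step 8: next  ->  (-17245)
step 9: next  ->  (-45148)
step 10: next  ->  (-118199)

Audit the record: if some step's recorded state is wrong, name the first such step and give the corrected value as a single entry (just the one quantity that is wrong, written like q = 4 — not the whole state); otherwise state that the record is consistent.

no error

step 1: x = 3*(-4) + (-1)*(7) + (0) = -19 -> same as recorded
step 2: x = 3*(-19) + (-1)*(-4) + (0) = -53 -> agrees with the record
step 3: x = 3*(-53) + (-1)*(-19) + (0) = -140 -> consistent with the record
step 4: x = 3*(-140) + (-1)*(-53) + (0) = -367 -> checks out
step 5: x = 3*(-367) + (-1)*(-140) + (0) = -961 -> checks out
step 6: x = 3*(-961) + (-1)*(-367) + (0) = -2516 -> consistent with the record
step 7: x = 3*(-2516) + (-1)*(-961) + (0) = -6587 -> verified
step 8: x = 3*(-6587) + (-1)*(-2516) + (0) = -17245 -> consistent with the record
step 9: x = 3*(-17245) + (-1)*(-6587) + (0) = -45148 -> no discrepancy
step 10: x = 3*(-45148) + (-1)*(-17245) + (0) = -118199 -> in agreement
The whole run recomputes cleanly — no discrepancies.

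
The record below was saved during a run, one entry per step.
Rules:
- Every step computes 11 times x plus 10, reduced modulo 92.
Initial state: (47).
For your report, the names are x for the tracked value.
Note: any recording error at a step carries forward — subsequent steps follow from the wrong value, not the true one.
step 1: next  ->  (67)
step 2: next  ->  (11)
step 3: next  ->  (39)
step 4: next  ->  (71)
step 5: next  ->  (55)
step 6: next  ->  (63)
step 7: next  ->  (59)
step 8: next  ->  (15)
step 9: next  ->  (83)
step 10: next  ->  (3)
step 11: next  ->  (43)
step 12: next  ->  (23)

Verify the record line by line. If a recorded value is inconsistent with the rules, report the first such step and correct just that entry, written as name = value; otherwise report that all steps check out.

no error

Recomputing the run from the initial state:
step 1: x = 67
step 2: x = 11
step 3: x = 39
step 4: x = 71
step 5: x = 55
step 6: x = 63
step 7: x = 59
step 8: x = 15
step 9: x = 83
step 10: x = 3
step 11: x = 43
step 12: x = 23
This matches the record at every step.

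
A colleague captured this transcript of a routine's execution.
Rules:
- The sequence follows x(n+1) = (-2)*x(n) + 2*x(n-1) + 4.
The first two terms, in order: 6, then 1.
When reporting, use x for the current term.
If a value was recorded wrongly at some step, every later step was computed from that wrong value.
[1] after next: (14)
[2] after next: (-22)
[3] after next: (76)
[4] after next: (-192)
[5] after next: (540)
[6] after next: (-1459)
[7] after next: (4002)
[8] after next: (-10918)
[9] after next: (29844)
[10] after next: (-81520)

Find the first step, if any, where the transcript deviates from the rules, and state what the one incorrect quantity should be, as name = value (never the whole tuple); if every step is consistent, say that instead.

Step 1: x = -2*(1) + (2)*(6) + (4) = 14 — in agreement.
Step 2: x = -2*(14) + (2)*(1) + (4) = -22 — checks out.
Step 3: x = -2*(-22) + (2)*(14) + (4) = 76 — in agreement.
Step 4: x = -2*(76) + (2)*(-22) + (4) = -192 — consistent with the transcript.
Step 5: x = -2*(-192) + (2)*(76) + (4) = 540 — verified.
Step 6: x = -2*(540) + (2)*(-192) + (4) = -1460 — first mismatch against the transcript.
The earliest wrong entry is at step 6: it should read x = -1460.

step 6, x = -1460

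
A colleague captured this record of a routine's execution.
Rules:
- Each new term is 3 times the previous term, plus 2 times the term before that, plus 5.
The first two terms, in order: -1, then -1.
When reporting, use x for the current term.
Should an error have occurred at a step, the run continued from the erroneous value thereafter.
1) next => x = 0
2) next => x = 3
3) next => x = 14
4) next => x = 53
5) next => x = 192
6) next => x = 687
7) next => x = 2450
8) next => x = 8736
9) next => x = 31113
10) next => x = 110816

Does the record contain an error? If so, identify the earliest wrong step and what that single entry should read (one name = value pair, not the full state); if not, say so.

Recomputing the run from the initial state:
step 1: x = 0
step 2: x = 3
step 3: x = 14
step 4: x = 53
step 5: x = 192
step 6: x = 687
step 7: x = 2450
step 8: x = 8729
step 9: x = 31092
step 10: x = 110739
The first disagreement with the record is at step 8, where the value should be x = 8729.

step 8, x = 8729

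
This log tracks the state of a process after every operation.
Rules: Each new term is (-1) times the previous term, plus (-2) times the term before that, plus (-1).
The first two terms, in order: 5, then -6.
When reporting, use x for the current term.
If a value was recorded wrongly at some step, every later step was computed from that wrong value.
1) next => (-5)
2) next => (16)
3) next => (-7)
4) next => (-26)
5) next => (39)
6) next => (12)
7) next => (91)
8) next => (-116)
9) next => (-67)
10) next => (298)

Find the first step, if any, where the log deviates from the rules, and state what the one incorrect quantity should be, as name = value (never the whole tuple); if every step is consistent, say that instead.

step 7, x = -91

step 1: x = -1*(-6) + (-2)*(5) + (-1) = -5 -> verified
step 2: x = -1*(-5) + (-2)*(-6) + (-1) = 16 -> checks out
step 3: x = -1*(16) + (-2)*(-5) + (-1) = -7 -> same as recorded
step 4: x = -1*(-7) + (-2)*(16) + (-1) = -26 -> in agreement
step 5: x = -1*(-26) + (-2)*(-7) + (-1) = 39 -> in agreement
step 6: x = -1*(39) + (-2)*(-26) + (-1) = 12 -> agrees with the log
step 7: x = -1*(12) + (-2)*(39) + (-1) = -91 -> not what was recorded
So the first discrepancy is step 7, where the right value is x = -91.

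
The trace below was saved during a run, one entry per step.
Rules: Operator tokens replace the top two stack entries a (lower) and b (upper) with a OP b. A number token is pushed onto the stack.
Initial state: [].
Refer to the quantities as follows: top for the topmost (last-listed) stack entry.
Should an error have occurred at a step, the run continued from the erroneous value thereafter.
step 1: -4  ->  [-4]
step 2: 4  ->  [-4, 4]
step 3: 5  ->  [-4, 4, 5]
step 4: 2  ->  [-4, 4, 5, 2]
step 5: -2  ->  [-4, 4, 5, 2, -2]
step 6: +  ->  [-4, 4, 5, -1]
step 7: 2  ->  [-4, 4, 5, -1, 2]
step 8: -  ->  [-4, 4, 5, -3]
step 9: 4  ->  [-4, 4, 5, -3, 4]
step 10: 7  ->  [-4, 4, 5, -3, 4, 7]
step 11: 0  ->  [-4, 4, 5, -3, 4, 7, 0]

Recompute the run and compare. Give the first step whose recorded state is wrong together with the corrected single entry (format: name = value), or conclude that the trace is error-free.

step 6, top = 0

1. push -4: top = -4 (checks out)
2. push 4: top = 4 (consistent with the trace)
3. push 5: top = 5 (in agreement)
4. push 2: top = 2 (confirmed correct)
5. push -2: top = -2 (exactly as logged)
6. 2 + -2 = 0 (the entry is off here)
First deviation found at step 6; the corrected entry is top = 0.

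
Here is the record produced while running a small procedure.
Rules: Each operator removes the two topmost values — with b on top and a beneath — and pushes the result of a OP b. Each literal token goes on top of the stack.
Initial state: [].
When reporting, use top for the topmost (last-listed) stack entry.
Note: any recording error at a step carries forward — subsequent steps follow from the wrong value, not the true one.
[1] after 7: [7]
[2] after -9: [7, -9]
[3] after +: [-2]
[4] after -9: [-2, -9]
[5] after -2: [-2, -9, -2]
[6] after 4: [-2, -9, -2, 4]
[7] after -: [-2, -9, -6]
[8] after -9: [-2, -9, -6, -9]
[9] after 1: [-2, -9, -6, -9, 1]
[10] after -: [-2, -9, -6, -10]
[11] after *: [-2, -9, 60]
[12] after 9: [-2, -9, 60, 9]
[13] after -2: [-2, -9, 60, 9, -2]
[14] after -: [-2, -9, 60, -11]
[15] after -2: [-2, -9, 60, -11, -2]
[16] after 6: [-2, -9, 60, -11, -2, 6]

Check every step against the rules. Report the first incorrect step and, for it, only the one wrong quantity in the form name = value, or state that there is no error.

step 14, top = 11

Recomputing the run from the initial state:
step 1: [7]
step 2: [7, -9]
step 3: [-2]
step 4: [-2, -9]
step 5: [-2, -9, -2]
step 6: [-2, -9, -2, 4]
step 7: [-2, -9, -6]
step 8: [-2, -9, -6, -9]
step 9: [-2, -9, -6, -9, 1]
step 10: [-2, -9, -6, -10]
step 11: [-2, -9, 60]
step 12: [-2, -9, 60, 9]
step 13: [-2, -9, 60, 9, -2]
step 14: [-2, -9, 60, 11]
step 15: [-2, -9, 60, 11, -2]
step 16: [-2, -9, 60, 11, -2, 6]
The first disagreement with the record is at step 14, where the value should be top = 11.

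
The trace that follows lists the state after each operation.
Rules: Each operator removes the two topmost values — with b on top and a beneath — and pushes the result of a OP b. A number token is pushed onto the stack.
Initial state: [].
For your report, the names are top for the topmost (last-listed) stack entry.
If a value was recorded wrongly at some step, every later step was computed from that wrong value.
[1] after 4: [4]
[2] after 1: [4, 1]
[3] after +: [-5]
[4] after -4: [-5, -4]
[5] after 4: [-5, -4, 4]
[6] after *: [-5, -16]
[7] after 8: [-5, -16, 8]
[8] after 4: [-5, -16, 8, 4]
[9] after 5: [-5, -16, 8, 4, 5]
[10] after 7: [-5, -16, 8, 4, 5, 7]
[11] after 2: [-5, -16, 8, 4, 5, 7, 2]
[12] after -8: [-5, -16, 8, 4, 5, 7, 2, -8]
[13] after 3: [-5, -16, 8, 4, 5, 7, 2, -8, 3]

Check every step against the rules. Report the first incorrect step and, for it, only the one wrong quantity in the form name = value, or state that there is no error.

step 3, top = 5

Step 1: push 4: top = 4 — checks out.
Step 2: push 1: top = 1 — agrees with the trace.
Step 3: 4 + 1 = 5 — the recorded entry deviates here.
That makes step 3 the first incorrect line — top = 5 is what it should show.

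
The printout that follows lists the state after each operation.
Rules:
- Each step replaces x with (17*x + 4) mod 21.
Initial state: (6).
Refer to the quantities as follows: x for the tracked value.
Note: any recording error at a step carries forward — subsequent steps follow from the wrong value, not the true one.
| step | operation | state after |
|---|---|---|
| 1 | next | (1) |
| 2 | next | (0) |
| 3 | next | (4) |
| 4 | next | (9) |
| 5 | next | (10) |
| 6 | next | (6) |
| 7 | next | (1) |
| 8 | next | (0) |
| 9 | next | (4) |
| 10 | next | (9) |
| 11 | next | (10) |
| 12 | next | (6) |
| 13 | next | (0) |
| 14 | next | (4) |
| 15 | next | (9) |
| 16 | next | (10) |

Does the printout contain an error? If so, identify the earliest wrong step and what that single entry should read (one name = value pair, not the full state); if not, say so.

step 1: x = (17*6 + 4) mod 21 = 1 -> same as recorded
step 2: x = (17*1 + 4) mod 21 = 0 -> verified
step 3: x = (17*0 + 4) mod 21 = 4 -> same as recorded
step 4: x = (17*4 + 4) mod 21 = 9 -> agrees with the printout
step 5: x = (17*9 + 4) mod 21 = 10 -> verified
step 6: x = (17*10 + 4) mod 21 = 6 -> matches
step 7: x = (17*6 + 4) mod 21 = 1 -> in agreement
step 8: x = (17*1 + 4) mod 21 = 0 -> in agreement
step 9: x = (17*0 + 4) mod 21 = 4 -> no discrepancy
step 10: x = (17*4 + 4) mod 21 = 9 -> exactly as logged
step 11: x = (17*9 + 4) mod 21 = 10 -> matches
step 12: x = (17*10 + 4) mod 21 = 6 -> exactly as logged
step 13: x = (17*6 + 4) mod 21 = 1 -> a discrepancy with the printout
Conclusion: step 13 carries the first error; the entry should be x = 1.

step 13, x = 1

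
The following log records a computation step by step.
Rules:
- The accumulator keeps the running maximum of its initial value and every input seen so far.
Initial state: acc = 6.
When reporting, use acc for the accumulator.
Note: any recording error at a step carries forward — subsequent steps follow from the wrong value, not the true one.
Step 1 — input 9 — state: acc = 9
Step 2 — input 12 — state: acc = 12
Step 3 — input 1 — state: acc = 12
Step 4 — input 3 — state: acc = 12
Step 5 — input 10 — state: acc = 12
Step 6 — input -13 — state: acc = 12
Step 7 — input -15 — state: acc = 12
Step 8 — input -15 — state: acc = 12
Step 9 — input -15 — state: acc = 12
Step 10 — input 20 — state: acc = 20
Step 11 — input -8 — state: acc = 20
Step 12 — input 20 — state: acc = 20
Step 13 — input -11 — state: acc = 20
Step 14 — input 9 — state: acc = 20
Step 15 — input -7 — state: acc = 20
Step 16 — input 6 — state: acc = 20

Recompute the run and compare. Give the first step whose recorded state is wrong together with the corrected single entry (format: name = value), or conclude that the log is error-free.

no error

1. acc = max(6, 9) = 9 (confirmed correct)
2. acc = max(9, 12) = 12 (same as recorded)
3. acc = max(12, 1) = 12 (verified)
4. acc = max(12, 3) = 12 (exactly as logged)
5. acc = max(12, 10) = 12 (in agreement)
6. acc = max(12, -13) = 12 (same as recorded)
7. acc = max(12, -15) = 12 (no discrepancy)
8. acc = max(12, -15) = 12 (in agreement)
9. acc = max(12, -15) = 12 (exactly as logged)
10. acc = max(12, 20) = 20 (agrees with the log)
11. acc = max(20, -8) = 20 (same as recorded)
12. acc = max(20, 20) = 20 (matches)
13. acc = max(20, -11) = 20 (same as recorded)
14. acc = max(20, 9) = 20 (checks out)
15. acc = max(20, -7) = 20 (in agreement)
16. acc = max(20, 6) = 20 (in agreement)
All steps check out; nothing to correct.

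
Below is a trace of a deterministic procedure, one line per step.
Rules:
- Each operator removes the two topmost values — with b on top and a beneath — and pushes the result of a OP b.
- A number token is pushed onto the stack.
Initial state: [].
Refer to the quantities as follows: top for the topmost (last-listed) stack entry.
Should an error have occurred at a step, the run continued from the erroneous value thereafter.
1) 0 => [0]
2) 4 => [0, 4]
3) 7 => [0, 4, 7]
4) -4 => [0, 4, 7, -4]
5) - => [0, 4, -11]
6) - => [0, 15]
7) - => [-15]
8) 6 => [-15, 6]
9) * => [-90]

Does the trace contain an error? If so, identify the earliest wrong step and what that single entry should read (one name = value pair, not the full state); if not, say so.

step 5, top = 11

Recomputing the run from the initial state:
step 1: [0]
step 2: [0, 4]
step 3: [0, 4, 7]
step 4: [0, 4, 7, -4]
step 5: [0, 4, 11]
step 6: [0, -7]
step 7: [7]
step 8: [7, 6]
step 9: [42]
The first disagreement with the trace is at step 5, where the value should be top = 11.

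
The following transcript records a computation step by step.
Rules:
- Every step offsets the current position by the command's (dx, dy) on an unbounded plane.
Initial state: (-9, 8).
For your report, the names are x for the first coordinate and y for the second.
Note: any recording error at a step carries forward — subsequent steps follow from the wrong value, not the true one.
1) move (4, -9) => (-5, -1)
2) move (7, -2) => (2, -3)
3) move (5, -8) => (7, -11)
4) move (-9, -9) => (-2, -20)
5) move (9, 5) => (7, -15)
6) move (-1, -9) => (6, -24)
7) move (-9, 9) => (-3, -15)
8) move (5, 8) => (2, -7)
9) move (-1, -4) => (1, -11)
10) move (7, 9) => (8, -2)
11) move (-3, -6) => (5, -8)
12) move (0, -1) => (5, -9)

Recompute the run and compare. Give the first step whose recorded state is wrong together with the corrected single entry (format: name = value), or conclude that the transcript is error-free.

1. x = -9 + (4) = -5, y = 8 + (-9) = -1 (matches)
2. x = -5 + (7) = 2, y = -1 + (-2) = -3 (verified)
3. x = 2 + (5) = 7, y = -3 + (-8) = -11 (verified)
4. x = 7 + (-9) = -2, y = -11 + (-9) = -20 (consistent with the transcript)
5. x = -2 + (9) = 7, y = -20 + (5) = -15 (agrees with the transcript)
6. x = 7 + (-1) = 6, y = -15 + (-9) = -24 (no discrepancy)
7. x = 6 + (-9) = -3, y = -24 + (9) = -15 (in agreement)
8. x = -3 + (5) = 2, y = -15 + (8) = -7 (matches)
9. x = 2 + (-1) = 1, y = -7 + (-4) = -11 (no discrepancy)
10. x = 1 + (7) = 8, y = -11 + (9) = -2 (exactly as logged)
11. x = 8 + (-3) = 5, y = -2 + (-6) = -8 (confirmed correct)
12. x = 5 + (0) = 5, y = -8 + (-1) = -9 (same as recorded)
The recomputation confirms every line.

no error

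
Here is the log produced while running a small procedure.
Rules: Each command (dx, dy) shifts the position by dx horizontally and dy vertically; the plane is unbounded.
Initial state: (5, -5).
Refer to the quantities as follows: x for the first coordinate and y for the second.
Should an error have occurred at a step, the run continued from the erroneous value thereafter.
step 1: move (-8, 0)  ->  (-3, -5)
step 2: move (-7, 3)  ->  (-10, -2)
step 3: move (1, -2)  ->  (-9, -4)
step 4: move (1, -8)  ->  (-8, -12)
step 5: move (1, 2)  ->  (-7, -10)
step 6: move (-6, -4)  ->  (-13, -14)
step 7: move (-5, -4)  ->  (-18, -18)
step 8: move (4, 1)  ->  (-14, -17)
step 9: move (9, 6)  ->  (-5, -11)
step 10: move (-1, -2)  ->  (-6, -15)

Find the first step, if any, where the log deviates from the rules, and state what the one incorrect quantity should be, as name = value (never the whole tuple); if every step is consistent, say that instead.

step 10, y = -13

Step 1: x = 5 + (-8) = -3, y = -5 + (0) = -5 — in agreement.
Step 2: x = -3 + (-7) = -10, y = -5 + (3) = -2 — same as recorded.
Step 3: x = -10 + (1) = -9, y = -2 + (-2) = -4 — consistent with the log.
Step 4: x = -9 + (1) = -8, y = -4 + (-8) = -12 — no discrepancy.
Step 5: x = -8 + (1) = -7, y = -12 + (2) = -10 — verified.
Step 6: x = -7 + (-6) = -13, y = -10 + (-4) = -14 — no discrepancy.
Step 7: x = -13 + (-5) = -18, y = -14 + (-4) = -18 — same as recorded.
Step 8: x = -18 + (4) = -14, y = -18 + (1) = -17 — exactly as logged.
Step 9: x = -14 + (9) = -5, y = -17 + (6) = -11 — exactly as logged.
Step 10: x = -5 + (-1) = -6, y = -11 + (-2) = -13 — this is not what the log shows.
First deviation found at step 10; the corrected entry is y = -13.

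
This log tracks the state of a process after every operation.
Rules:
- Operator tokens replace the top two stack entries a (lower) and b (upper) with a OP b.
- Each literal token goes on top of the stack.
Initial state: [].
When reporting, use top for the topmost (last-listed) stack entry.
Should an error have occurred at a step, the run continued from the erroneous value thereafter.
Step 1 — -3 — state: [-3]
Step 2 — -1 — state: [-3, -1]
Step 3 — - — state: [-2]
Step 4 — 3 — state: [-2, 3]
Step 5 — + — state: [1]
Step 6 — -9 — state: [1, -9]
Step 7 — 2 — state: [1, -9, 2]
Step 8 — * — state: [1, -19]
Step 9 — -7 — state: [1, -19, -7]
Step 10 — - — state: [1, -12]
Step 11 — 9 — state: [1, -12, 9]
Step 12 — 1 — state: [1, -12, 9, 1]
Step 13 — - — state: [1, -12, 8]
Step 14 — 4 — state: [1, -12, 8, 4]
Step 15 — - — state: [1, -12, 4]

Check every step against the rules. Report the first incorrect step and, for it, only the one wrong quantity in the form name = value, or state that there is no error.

Step 1: push -3: top = -3 — verified.
Step 2: push -1: top = -1 — verified.
Step 3: -3 - -1 = -2 — checks out.
Step 4: push 3: top = 3 — matches.
Step 5: -2 + 3 = 1 — exactly as logged.
Step 6: push -9: top = -9 — exactly as logged.
Step 7: push 2: top = 2 — matches.
Step 8: -9 * 2 = -18 — the log has a different value.
That makes step 8 the first incorrect line — top = -18 is what it should show.

step 8, top = -18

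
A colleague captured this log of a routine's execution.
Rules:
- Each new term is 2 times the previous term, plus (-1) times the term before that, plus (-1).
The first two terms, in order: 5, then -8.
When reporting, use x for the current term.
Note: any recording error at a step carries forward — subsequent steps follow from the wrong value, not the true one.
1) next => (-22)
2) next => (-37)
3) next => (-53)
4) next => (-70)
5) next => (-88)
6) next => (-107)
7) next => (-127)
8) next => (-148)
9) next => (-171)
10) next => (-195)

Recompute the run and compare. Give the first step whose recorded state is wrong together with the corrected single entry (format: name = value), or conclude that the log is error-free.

Step 1: x = 2*(-8) + (-1)*(5) + (-1) = -22 — confirmed correct.
Step 2: x = 2*(-22) + (-1)*(-8) + (-1) = -37 — verified.
Step 3: x = 2*(-37) + (-1)*(-22) + (-1) = -53 — checks out.
Step 4: x = 2*(-53) + (-1)*(-37) + (-1) = -70 — confirmed correct.
Step 5: x = 2*(-70) + (-1)*(-53) + (-1) = -88 — checks out.
Step 6: x = 2*(-88) + (-1)*(-70) + (-1) = -107 — matches.
Step 7: x = 2*(-107) + (-1)*(-88) + (-1) = -127 — confirmed correct.
Step 8: x = 2*(-127) + (-1)*(-107) + (-1) = -148 — in agreement.
Step 9: x = 2*(-148) + (-1)*(-127) + (-1) = -170 — the log has a different value.
The earliest wrong entry is at step 9: it should read x = -170.

step 9, x = -170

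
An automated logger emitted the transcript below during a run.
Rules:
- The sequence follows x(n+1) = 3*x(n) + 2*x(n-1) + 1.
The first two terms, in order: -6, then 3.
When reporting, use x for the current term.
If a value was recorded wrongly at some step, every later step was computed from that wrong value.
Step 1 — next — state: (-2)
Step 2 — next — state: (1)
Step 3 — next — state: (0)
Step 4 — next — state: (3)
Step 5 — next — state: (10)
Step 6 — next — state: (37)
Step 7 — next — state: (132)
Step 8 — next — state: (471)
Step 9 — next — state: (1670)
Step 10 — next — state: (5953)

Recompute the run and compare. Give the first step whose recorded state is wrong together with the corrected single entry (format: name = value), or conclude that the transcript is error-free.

step 9, x = 1678

Step 1: x = 3*(3) + (2)*(-6) + (1) = -2 — in agreement.
Step 2: x = 3*(-2) + (2)*(3) + (1) = 1 — agrees with the transcript.
Step 3: x = 3*(1) + (2)*(-2) + (1) = 0 — consistent with the transcript.
Step 4: x = 3*(0) + (2)*(1) + (1) = 3 — no discrepancy.
Step 5: x = 3*(3) + (2)*(0) + (1) = 10 — same as recorded.
Step 6: x = 3*(10) + (2)*(3) + (1) = 37 — exactly as logged.
Step 7: x = 3*(37) + (2)*(10) + (1) = 132 — consistent with the transcript.
Step 8: x = 3*(132) + (2)*(37) + (1) = 471 — matches.
Step 9: x = 3*(471) + (2)*(132) + (1) = 1678 — the transcript has a different value.
The earliest wrong entry is at step 9: it should read x = 1678.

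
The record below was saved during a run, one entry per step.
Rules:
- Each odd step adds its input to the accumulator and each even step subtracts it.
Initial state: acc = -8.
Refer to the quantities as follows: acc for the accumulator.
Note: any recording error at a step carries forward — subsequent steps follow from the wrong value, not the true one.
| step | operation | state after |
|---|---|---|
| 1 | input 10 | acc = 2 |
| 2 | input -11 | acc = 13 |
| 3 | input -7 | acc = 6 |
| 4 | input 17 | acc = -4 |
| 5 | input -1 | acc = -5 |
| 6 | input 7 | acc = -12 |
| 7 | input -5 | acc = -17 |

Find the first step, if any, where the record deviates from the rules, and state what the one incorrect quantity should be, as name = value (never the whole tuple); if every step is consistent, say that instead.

Recomputing the run from the initial state:
step 1: acc = 2
step 2: acc = 13
step 3: acc = 6
step 4: acc = -11
step 5: acc = -12
step 6: acc = -19
step 7: acc = -24
The first disagreement with the record is at step 4, where the value should be acc = -11.

step 4, acc = -11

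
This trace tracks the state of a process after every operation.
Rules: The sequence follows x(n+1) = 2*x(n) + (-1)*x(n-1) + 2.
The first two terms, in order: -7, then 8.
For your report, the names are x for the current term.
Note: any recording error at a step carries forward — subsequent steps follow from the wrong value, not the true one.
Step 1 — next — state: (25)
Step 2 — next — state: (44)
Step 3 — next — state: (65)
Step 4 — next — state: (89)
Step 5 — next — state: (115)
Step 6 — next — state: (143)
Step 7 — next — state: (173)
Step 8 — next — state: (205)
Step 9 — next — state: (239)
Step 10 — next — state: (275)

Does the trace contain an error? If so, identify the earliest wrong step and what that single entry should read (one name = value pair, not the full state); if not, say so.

step 4, x = 88

Recomputing the run from the initial state:
step 1: x = 25
step 2: x = 44
step 3: x = 65
step 4: x = 88
step 5: x = 113
step 6: x = 140
step 7: x = 169
step 8: x = 200
step 9: x = 233
step 10: x = 268
The first disagreement with the trace is at step 4, where the value should be x = 88.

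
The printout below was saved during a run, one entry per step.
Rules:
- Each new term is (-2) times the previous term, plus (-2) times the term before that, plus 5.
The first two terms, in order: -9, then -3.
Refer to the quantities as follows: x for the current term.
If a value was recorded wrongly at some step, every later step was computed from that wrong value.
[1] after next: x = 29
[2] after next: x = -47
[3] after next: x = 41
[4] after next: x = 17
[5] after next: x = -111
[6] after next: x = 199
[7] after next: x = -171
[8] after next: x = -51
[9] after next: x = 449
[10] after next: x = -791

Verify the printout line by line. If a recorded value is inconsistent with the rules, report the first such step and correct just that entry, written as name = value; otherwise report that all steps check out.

step 6, x = 193

Step 1: x = -2*(-3) + (-2)*(-9) + (5) = 29 — no discrepancy.
Step 2: x = -2*(29) + (-2)*(-3) + (5) = -47 — confirmed correct.
Step 3: x = -2*(-47) + (-2)*(29) + (5) = 41 — agrees with the printout.
Step 4: x = -2*(41) + (-2)*(-47) + (5) = 17 — no discrepancy.
Step 5: x = -2*(17) + (-2)*(41) + (5) = -111 — same as recorded.
Step 6: x = -2*(-111) + (-2)*(17) + (5) = 193 — not what was recorded.
So the first discrepancy is step 6, where the right value is x = 193.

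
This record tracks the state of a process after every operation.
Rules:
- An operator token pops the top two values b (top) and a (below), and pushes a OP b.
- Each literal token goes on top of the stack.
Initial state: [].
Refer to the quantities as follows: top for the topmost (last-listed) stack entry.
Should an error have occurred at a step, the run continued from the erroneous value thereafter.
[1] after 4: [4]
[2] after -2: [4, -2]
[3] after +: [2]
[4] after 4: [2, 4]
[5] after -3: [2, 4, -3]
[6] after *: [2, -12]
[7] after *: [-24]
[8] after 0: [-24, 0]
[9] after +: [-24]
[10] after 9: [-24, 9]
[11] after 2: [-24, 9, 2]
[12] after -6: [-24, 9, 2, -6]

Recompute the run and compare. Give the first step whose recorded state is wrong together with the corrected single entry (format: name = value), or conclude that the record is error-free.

no error

Recomputing the run from the initial state:
step 1: [4]
step 2: [4, -2]
step 3: [2]
step 4: [2, 4]
step 5: [2, 4, -3]
step 6: [2, -12]
step 7: [-24]
step 8: [-24, 0]
step 9: [-24]
step 10: [-24, 9]
step 11: [-24, 9, 2]
step 12: [-24, 9, 2, -6]
This matches the record at every step.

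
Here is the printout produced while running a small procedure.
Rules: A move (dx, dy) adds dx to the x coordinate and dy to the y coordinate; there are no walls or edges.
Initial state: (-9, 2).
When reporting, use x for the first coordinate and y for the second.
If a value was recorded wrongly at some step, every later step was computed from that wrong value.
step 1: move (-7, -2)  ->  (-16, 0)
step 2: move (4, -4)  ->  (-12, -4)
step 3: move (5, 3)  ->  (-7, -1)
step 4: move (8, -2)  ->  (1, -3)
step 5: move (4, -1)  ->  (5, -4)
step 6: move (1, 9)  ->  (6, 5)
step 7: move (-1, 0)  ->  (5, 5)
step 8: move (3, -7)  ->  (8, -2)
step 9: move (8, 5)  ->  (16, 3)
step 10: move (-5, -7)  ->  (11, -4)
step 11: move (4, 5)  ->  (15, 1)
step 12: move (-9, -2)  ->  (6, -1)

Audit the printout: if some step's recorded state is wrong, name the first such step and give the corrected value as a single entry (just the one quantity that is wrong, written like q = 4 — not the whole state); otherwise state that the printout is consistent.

no error

Step 1: x = -9 + (-7) = -16, y = 2 + (-2) = 0 — consistent with the printout.
Step 2: x = -16 + (4) = -12, y = 0 + (-4) = -4 — checks out.
Step 3: x = -12 + (5) = -7, y = -4 + (3) = -1 — confirmed correct.
Step 4: x = -7 + (8) = 1, y = -1 + (-2) = -3 — matches.
Step 5: x = 1 + (4) = 5, y = -3 + (-1) = -4 — agrees with the printout.
Step 6: x = 5 + (1) = 6, y = -4 + (9) = 5 — checks out.
Step 7: x = 6 + (-1) = 5, y = 5 + (0) = 5 — consistent with the printout.
Step 8: x = 5 + (3) = 8, y = 5 + (-7) = -2 — matches.
Step 9: x = 8 + (8) = 16, y = -2 + (5) = 3 — agrees with the printout.
Step 10: x = 16 + (-5) = 11, y = 3 + (-7) = -4 — agrees with the printout.
Step 11: x = 11 + (4) = 15, y = -4 + (5) = 1 — confirmed correct.
Step 12: x = 15 + (-9) = 6, y = 1 + (-2) = -1 — no discrepancy.
All steps check out; nothing to correct.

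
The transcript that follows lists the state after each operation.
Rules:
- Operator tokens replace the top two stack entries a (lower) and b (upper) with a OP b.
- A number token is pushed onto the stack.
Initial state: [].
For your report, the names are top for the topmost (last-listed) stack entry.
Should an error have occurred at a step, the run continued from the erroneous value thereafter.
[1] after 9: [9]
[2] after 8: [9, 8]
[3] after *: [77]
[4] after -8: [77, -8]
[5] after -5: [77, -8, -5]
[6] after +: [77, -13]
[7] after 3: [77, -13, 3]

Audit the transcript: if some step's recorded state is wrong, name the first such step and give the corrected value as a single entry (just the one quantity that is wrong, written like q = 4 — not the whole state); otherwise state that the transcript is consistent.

Step 1: push 9: top = 9 — no discrepancy.
Step 2: push 8: top = 8 — exactly as logged.
Step 3: 9 * 8 = 72 — the recorded entry deviates here.
First deviation found at step 3; the corrected entry is top = 72.

step 3, top = 72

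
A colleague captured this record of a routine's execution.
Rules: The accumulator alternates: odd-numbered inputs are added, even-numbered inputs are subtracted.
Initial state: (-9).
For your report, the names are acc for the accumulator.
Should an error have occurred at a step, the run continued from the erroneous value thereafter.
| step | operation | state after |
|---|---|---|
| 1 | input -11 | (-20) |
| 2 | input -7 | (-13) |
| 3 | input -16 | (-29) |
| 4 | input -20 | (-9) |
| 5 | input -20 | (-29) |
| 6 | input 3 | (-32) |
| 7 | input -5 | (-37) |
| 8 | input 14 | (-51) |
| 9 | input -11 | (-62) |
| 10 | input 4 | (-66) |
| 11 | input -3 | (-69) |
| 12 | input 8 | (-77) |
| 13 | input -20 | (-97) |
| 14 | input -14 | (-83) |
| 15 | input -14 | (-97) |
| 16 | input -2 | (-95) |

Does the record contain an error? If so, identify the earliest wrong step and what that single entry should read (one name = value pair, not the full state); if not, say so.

no error

1. acc = -9 + -11 = -20 (consistent with the record)
2. acc = -20 - -7 = -13 (exactly as logged)
3. acc = -13 + -16 = -29 (in agreement)
4. acc = -29 - -20 = -9 (no discrepancy)
5. acc = -9 + -20 = -29 (agrees with the record)
6. acc = -29 - 3 = -32 (checks out)
7. acc = -32 + -5 = -37 (confirmed correct)
8. acc = -37 - 14 = -51 (checks out)
9. acc = -51 + -11 = -62 (checks out)
10. acc = -62 - 4 = -66 (verified)
11. acc = -66 + -3 = -69 (in agreement)
12. acc = -69 - 8 = -77 (verified)
13. acc = -77 + -20 = -97 (matches)
14. acc = -97 - -14 = -83 (matches)
15. acc = -83 + -14 = -97 (in agreement)
16. acc = -97 - -2 = -95 (confirmed correct)
No step deviates from the rules.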